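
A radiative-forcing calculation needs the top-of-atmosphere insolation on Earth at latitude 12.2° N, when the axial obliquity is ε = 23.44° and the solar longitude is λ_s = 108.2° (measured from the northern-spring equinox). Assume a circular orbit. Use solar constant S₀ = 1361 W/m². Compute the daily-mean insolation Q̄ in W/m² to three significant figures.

Q̄ ≈ 448 W/m²

Solar declination: sin δ = sin ε · sin λ_s = sin 23.44° × sin 108.2° = 0.37789, so δ = +22.203°.
cos H₀ = −tan(+12.2°) tan(+22.203°) = -0.0882, H₀ = 1.6592 rad.
Bracket: H₀ sin φ sin δ + cos φ cos δ sin H₀ = 1.6592×0.21132×0.37789 + 0.97742×0.92585×0.99610 = 0.132497 + 0.901415 = 1.033912.
Q̄ = (S₀/π) × [bracket] = (1361/π) × 1.033912 = 447.9 W/m².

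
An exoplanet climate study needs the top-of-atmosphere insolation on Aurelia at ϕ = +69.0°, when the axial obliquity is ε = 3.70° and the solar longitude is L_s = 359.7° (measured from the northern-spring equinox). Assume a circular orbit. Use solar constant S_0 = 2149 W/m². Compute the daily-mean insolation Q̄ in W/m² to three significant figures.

Q̄ ≈ 245 W/m²

Solar declination: sin δ = sin ε · sin L_s = sin 3.70° × sin 359.7° = -0.00034, so δ = -0.019°.
cos h₀ = −tan(+69.0°) tan(-0.019°) = 0.0009, h₀ = 1.5699 rad.
Bracket: h₀ sin ϕ sin δ + cos ϕ cos δ sin h₀ = 1.5699×0.93358×-0.00034 + 0.35837×1.00000×1.00000 = -0.000498 + 0.358370 = 0.357872.
Q̄ = (S_0/π) × [bracket] = (2149/π) × 0.357872 = 244.8 W/m².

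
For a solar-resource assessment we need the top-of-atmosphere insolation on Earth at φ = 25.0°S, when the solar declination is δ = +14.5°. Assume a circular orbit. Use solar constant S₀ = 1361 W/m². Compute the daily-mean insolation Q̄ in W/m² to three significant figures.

cos H₀ = −tan(-25.0°) tan(+14.500°) = 0.1206, H₀ = 1.4499 rad.
Bracket: H₀ sin φ sin δ + cos φ cos δ sin H₀ = 1.4499×-0.42262×0.25038 + 0.90631×0.96815×0.99270 = -0.153422 + 0.871039 = 0.717617.
Q̄ = (S₀/π) × [bracket] = (1361/π) × 0.717617 = 310.9 W/m².

Q̄ ≈ 311 W/m²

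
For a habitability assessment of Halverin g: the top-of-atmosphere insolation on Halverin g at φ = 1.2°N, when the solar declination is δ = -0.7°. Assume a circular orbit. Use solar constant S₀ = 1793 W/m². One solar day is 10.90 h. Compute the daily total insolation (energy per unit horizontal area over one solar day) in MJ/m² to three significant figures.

22.4 MJ/m²

cos H₀ = −tan(+1.2°) tan(-0.700°) = 0.0003, H₀ = 1.5705 rad.
Bracket: H₀ sin φ sin δ + cos φ cos δ sin H₀ = 1.5705×0.02094×-0.01222 + 0.99978×0.99993×1.00000 = -0.000402 + 0.999710 = 0.999308.
Q̄ = (S₀/π) × [bracket] = (1793/π) × 0.999308 = 570.33 W/m².
Daily total = Q̄ × 10.90 h × 3600 s/h = 570.33 × 10.90 × 3600 / 10⁶ = 22.38 MJ/m².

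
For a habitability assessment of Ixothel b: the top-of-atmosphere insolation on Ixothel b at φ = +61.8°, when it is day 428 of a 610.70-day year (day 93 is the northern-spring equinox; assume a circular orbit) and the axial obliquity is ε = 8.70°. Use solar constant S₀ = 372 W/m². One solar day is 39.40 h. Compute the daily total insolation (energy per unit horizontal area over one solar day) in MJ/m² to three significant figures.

Solar longitude: λ_s = 360° × (428 − 93)/610.70 = 197.478°.
sin δ = sin 8.70° × sin 197.478° = -0.04543, so δ = -2.604°.
cos H₀ = −tan(+61.8°) tan(-2.604°) = 0.0848, H₀ = 1.4859 rad.
Bracket: H₀ sin φ sin δ + cos φ cos δ sin H₀ = 1.4859×0.88130×-0.04543 + 0.47255×0.99897×0.99640 = -0.059492 + 0.470364 = 0.410872.
Q̄ = (S₀/π) × [bracket] = (372/π) × 0.410872 = 48.652 W/m².
Daily total = Q̄ × 39.40 h × 3600 s/h = 48.652 × 39.40 × 3600 / 10⁶ = 6.901 MJ/m².

6.90 MJ/m²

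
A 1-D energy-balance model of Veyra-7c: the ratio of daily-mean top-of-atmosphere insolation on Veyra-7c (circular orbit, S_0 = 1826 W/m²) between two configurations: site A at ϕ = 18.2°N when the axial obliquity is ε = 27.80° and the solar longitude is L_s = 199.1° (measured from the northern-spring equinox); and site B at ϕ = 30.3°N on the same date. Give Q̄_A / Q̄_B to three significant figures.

— Configuration A (ϕ=+18.2°):
Solar declination: sin δ = sin ε · sin L_s = sin 27.80° × sin 199.1° = -0.15261, so δ = -8.778°.
cos h₀ = −tan(+18.2°) tan(-8.778°) = 0.0508, h₀ = 1.5200 rad.
Bracket: h₀ sin ϕ sin δ + cos ϕ cos δ sin h₀ = 1.5200×0.31233×-0.15261 + 0.94997×0.98829×0.99871 = -0.072450 + 0.937635 = 0.865185.
Q̄ = (S_0/π) × [bracket] = (1826/π) × 0.865185 = 502.87 W/m².
— Configuration B (ϕ=+30.3°):
cos h₀ = −tan(+30.3°) tan(-8.778°) = 0.0902, h₀ = 1.4804 rad.
Bracket: h₀ sin ϕ sin δ + cos ϕ cos δ sin h₀ = 1.4804×0.50453×-0.15261 + 0.86340×0.98829×0.99592 = -0.113985 + 0.849808 = 0.735823.
Q̄ = (S_0/π) × [bracket] = (1826/π) × 0.735823 = 427.69 W/m².
Ratio Q̄_A / Q̄_B = 502.87 / 427.69 = 1.176.

Q̄_A / Q̄_B ≈ 1.18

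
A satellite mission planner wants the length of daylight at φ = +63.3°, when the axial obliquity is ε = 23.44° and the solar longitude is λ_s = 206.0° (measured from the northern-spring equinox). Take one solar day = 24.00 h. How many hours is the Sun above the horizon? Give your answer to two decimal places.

9.25 h

Solar declination: sin δ = sin ε · sin λ_s = sin 23.44° × sin 206.0° = -0.17438, so δ = -10.043°.
cos H₀ = −tan φ · tan δ = −tan(+63.3°) × tan(-10.043°) = 0.3521, so H₀ = 1.2110 rad = 69.38°.
Daylight = 2H₀/(2π) × 24.00 h = (1.2110/π) × 24.00 = 9.25 h.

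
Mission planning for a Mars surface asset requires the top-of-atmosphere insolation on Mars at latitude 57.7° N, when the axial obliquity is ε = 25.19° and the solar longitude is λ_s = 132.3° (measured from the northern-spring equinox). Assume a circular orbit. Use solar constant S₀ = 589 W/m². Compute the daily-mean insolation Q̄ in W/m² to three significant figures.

Solar declination: sin δ = sin ε · sin λ_s = sin 25.19° × sin 132.3° = 0.31480, so δ = +18.349°.
cos H₀ = −tan(+57.7°) tan(+18.349°) = -0.5246, H₀ = 2.1231 rad.
Bracket: H₀ sin φ sin δ + cos φ cos δ sin H₀ = 2.1231×0.84526×0.31480 + 0.53435×0.94916×0.85132 = 0.564931 + 0.431776 = 0.996707.
Q̄ = (S₀/π) × [bracket] = (589/π) × 0.996707 = 186.9 W/m².

Q̄ ≈ 187 W/m²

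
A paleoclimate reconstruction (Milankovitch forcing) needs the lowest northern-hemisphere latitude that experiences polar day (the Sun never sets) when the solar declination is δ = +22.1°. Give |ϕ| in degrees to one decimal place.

Polar day requires cos h₀ = −tan ϕ tan δ ≤ −1, i.e. tan ϕ tan δ ≥ 1.
The boundary is |tan ϕ| · |tan δ| = 1, so |ϕ| = 90° − |δ| = 90° − 22.1° = 67.9° in the northern hemisphere.

|ϕ| = 67.9°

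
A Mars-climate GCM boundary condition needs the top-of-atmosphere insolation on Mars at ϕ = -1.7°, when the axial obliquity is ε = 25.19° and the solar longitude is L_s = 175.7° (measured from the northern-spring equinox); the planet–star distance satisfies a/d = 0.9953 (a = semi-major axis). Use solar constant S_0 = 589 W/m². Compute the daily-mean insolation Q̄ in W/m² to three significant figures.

Q̄ ≈ 185 W/m²

Solar declination: sin δ = sin ε · sin L_s = sin 25.19° × sin 175.7° = 0.03191, so δ = +1.829°.
cos h₀ = −tan(-1.7°) tan(+1.829°) = 0.0009, h₀ = 1.5698 rad.
Bracket: h₀ sin ϕ sin δ + cos ϕ cos δ sin h₀ = 1.5698×-0.02967×0.03191 + 0.99956×0.99949×1.00000 = -0.001486 + 0.999050 = 0.997564.
Inverse-square distance factor (a/d)² = 0.9953² = 0.990622.
Q̄ = (S_0/π) × 0.990622 × [bracket] = (589/π) × 0.990622 × 0.997564 = 185.3 W/m².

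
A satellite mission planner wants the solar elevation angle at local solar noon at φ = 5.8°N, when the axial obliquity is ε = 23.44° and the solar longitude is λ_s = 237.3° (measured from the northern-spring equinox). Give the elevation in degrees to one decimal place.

64.6°

Solar declination: sin δ = sin ε · sin λ_s = sin 23.44° × sin 237.3° = -0.33474, so δ = -19.557°.
At local noon the hour angle is zero, so the zenith angle equals |φ − δ| = |+5.8° − (-19.557°)| = 25.357°.
Elevation = 90° − 25.357° = 64.6°.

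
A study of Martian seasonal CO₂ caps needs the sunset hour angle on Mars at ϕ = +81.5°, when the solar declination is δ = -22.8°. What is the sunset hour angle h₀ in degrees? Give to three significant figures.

h₀ = 0.00°

cos h₀ = −tan ϕ · tan δ = 2.8127 ≥ 1, so the Sun never rises (polar night) and h₀ = 0.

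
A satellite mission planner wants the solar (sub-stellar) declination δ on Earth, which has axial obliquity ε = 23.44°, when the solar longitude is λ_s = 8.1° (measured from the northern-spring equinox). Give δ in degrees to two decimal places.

δ = +3.21°

sin δ = sin ε · sin λ_s = sin 23.44° × sin 8.1° = 0.056049.
δ = arcsin(0.056049) = +3.21°.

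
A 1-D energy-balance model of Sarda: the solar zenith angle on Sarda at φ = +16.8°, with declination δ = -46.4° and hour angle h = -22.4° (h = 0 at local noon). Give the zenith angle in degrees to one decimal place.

cos θ_z = sin φ sin δ + cos φ cos δ cos h = -0.209309 + 0.610373 = 0.401064.
θ_z = arccos(0.401064) = 66.4°.

θ_z = 66.4°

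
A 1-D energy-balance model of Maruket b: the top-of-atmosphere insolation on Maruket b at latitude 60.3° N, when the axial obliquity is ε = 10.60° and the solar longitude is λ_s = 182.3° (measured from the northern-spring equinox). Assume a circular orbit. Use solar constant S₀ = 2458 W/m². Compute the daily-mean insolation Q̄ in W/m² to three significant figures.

Q̄ ≈ 380 W/m²

Solar declination: sin δ = sin ε · sin λ_s = sin 10.60° × sin 182.3° = -0.00738, so δ = -0.423°.
cos H₀ = −tan(+60.3°) tan(-0.423°) = 0.0129, H₀ = 1.5579 rad.
Bracket: H₀ sin φ sin δ + cos φ cos δ sin H₀ = 1.5579×0.86863×-0.00738 + 0.49546×0.99997×0.99992 = -0.009987 + 0.495406 = 0.485419.
Q̄ = (S₀/π) × [bracket] = (2458/π) × 0.485419 = 379.8 W/m².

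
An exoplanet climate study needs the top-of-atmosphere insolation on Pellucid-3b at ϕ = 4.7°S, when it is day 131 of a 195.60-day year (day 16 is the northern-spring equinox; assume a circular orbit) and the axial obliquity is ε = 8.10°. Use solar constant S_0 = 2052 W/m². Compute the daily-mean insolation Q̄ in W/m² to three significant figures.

Q̄ ≈ 655 W/m²

Solar longitude: L_s = 360° × (131 − 16)/195.60 = 211.656°.
sin δ = sin 8.10° × sin 211.656° = -0.07395, so δ = -4.241°.
cos h₀ = −tan(-4.7°) tan(-4.241°) = -0.0061, h₀ = 1.5769 rad.
Bracket: h₀ sin ϕ sin δ + cos ϕ cos δ sin h₀ = 1.5769×-0.08194×-0.07395 + 0.99664×0.99726×0.99998 = 0.009555 + 0.993889 = 1.003444.
Q̄ = (S_0/π) × [bracket] = (2052/π) × 1.003444 = 655.4 W/m².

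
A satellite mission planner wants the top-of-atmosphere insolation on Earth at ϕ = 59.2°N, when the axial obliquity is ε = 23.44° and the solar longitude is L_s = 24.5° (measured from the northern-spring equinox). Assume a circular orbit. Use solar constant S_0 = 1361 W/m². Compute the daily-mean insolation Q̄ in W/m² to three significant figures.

Q̄ ≈ 324 W/m²

Solar declination: sin δ = sin ε · sin L_s = sin 23.44° × sin 24.5° = 0.16496, so δ = +9.495°.
cos h₀ = −tan(+59.2°) tan(+9.495°) = -0.2806, h₀ = 1.8552 rad.
Bracket: h₀ sin ϕ sin δ + cos ϕ cos δ sin h₀ = 1.8552×0.85896×0.16496 + 0.51204×0.98630×0.95983 = 0.262871 + 0.484738 = 0.747609.
Q̄ = (S_0/π) × [bracket] = (1361/π) × 0.747609 = 323.9 W/m².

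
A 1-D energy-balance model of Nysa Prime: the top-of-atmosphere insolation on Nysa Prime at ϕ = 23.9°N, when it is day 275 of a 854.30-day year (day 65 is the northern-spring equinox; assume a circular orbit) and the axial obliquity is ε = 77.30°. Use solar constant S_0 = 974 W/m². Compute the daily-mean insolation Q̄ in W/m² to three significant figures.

Q̄ ≈ 385 W/m²

Solar longitude: L_s = 360° × (275 − 65)/854.30 = 88.494°.
sin δ = sin 77.30° × sin 88.494° = 0.97520, so δ = +77.212°.
cos h₀ = −tan(+23.9°) tan(+77.212°) = -1.9524 ≤ −1 ⇒ polar day, h₀ = π.
Bracket: h₀ sin ϕ sin δ + cos ϕ cos δ sin h₀ = 3.1416×0.40514×0.97520 + 0.91425×0.22134×0.00000 = 1.241223 + 0.000000 = 1.241223.
Q̄ = (S_0/π) × [bracket] = (974/π) × 1.241223 = 384.8 W/m².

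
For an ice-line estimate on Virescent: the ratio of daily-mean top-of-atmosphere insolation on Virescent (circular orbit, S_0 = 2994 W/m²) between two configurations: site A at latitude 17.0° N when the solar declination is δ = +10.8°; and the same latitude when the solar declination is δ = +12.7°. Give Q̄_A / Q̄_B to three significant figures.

— Configuration A (ϕ=+17.0°):
cos h₀ = −tan(+17.0°) tan(+10.800°) = -0.0583, h₀ = 1.6292 rad.
Bracket: h₀ sin ϕ sin δ + cos ϕ cos δ sin h₀ = 1.6292×0.29237×0.18738 + 0.95630×0.98229×0.99830 = 0.089255 + 0.937767 = 1.027022.
Q̄ = (S_0/π) × [bracket] = (2994/π) × 1.027022 = 978.77 W/m².
— Configuration B (ϕ=+17.0°):
cos h₀ = −tan(+17.0°) tan(+12.700°) = -0.0689, h₀ = 1.6398 rad.
Bracket: h₀ sin ϕ sin δ + cos ϕ cos δ sin h₀ = 1.6398×0.29237×0.21985 + 0.95630×0.97553×0.99762 = 0.105402 + 0.930679 = 1.036081.
Q̄ = (S_0/π) × [bracket] = (2994/π) × 1.036081 = 987.41 W/m².
Ratio Q̄_A / Q̄_B = 978.77 / 987.41 = 0.9912.

Q̄_A / Q̄_B ≈ 0.991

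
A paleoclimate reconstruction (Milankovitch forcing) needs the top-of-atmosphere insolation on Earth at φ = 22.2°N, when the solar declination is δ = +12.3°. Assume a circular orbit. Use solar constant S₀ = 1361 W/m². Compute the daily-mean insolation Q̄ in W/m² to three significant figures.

cos H₀ = −tan(+22.2°) tan(+12.300°) = -0.0890, H₀ = 1.6599 rad.
Bracket: H₀ sin φ sin δ + cos φ cos δ sin H₀ = 1.6599×0.37784×0.21303 + 0.92587×0.97705×0.99603 = 0.133607 + 0.901030 = 1.034637.
Q̄ = (S₀/π) × [bracket] = (1361/π) × 1.034637 = 448.2 W/m².

Q̄ ≈ 448 W/m²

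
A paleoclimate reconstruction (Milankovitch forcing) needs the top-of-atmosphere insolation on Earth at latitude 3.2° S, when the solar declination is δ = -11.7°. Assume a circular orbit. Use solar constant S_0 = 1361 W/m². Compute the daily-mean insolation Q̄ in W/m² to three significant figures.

Q̄ ≈ 431 W/m²

cos h₀ = −tan(-3.2°) tan(-11.700°) = -0.0116, h₀ = 1.5824 rad.
Bracket: h₀ sin ϕ sin δ + cos ϕ cos δ sin h₀ = 1.5824×-0.05582×-0.20279 + 0.99844×0.97922×0.99993 = 0.017912 + 0.977624 = 0.995536.
Q̄ = (S_0/π) × [bracket] = (1361/π) × 0.995536 = 431.3 W/m².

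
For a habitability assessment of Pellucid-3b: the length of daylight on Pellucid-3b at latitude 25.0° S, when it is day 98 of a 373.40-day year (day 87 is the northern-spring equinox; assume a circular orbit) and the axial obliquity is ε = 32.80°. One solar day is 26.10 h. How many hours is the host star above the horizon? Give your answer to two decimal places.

Solar longitude: λ_s = 360° × (98 − 87)/373.40 = 10.605°.
sin δ = sin 32.80° × sin 10.605° = 0.09970, so δ = +5.722°.
cos H₀ = −tan φ · tan δ = −tan(-25.0°) × tan(+5.722°) = 0.0467, so H₀ = 1.5241 rad = 87.32°.
Daylight = 2H₀/(2π) × 26.10 h = (1.5241/π) × 26.10 = 12.66 h.

12.66 h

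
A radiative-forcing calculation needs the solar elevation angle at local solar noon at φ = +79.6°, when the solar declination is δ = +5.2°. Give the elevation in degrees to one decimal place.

15.6°

At local noon the hour angle is zero, so the zenith angle equals |φ − δ| = |+79.6° − (+5.200°)| = 74.400°.
Elevation = 90° − 74.400° = 15.6°.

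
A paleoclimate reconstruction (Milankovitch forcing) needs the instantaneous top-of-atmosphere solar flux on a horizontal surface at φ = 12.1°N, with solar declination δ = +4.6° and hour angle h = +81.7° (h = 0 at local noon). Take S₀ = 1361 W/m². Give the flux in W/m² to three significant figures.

214 W/m²

cos θ_z = sin φ sin δ + cos φ cos δ cos h = 0.016811 + 0.140694 = 0.157505.
Flux = S₀ · cos θ_z = 1361 × 0.157505 = 214.4 W/m².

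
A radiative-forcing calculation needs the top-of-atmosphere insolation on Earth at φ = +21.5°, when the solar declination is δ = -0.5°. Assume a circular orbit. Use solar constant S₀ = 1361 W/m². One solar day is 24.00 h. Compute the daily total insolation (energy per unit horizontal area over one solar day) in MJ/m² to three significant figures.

34.6 MJ/m²

cos H₀ = −tan(+21.5°) tan(-0.500°) = 0.0034, H₀ = 1.5674 rad.
Bracket: H₀ sin φ sin δ + cos φ cos δ sin H₀ = 1.5674×0.36650×-0.00873 + 0.93042×0.99996×0.99999 = -0.005015 + 0.930373 = 0.925358.
Q̄ = (S₀/π) × [bracket] = (1361/π) × 0.925358 = 400.88 W/m².
Daily total = Q̄ × 24.00 h × 3600 s/h = 400.88 × 24.00 × 3600 / 10⁶ = 34.64 MJ/m².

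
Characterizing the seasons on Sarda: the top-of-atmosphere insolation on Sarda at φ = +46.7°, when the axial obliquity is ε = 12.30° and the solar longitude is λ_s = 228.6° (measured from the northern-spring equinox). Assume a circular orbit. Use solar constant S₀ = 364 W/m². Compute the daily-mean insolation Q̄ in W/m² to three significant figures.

Q̄ ≈ 58.4 W/m²

Solar declination: sin δ = sin ε · sin λ_s = sin 12.30° × sin 228.6° = -0.15980, so δ = -9.195°.
cos H₀ = −tan(+46.7°) tan(-9.195°) = 0.1718, H₀ = 1.3982 rad.
Bracket: H₀ sin φ sin δ + cos φ cos δ sin H₀ = 1.3982×0.72777×-0.15980 + 0.68582×0.98715×0.98514 = -0.162607 + 0.666947 = 0.504340.
Q̄ = (S₀/π) × [bracket] = (364/π) × 0.504340 = 58.44 W/m².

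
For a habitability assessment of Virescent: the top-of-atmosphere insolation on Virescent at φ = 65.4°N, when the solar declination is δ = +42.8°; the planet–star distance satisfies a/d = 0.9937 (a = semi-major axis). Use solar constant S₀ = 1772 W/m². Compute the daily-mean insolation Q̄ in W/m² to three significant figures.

cos H₀ = −tan(+65.4°) tan(+42.800°) = -2.0226 ≤ −1 ⇒ polar day, H₀ = π.
Bracket: H₀ sin φ sin δ + cos φ cos δ sin H₀ = 3.1416×0.90924×0.67944 + 0.41628×0.73373×0.00000 = 1.940799 + 0.000000 = 1.940799.
Inverse-square distance factor (a/d)² = 0.9937² = 0.987440.
Q̄ = (S₀/π) × 0.987440 × [bracket] = (1772/π) × 0.987440 × 1.940799 = 1081 W/m².

Q̄ ≈ 1.08e+03 W/m²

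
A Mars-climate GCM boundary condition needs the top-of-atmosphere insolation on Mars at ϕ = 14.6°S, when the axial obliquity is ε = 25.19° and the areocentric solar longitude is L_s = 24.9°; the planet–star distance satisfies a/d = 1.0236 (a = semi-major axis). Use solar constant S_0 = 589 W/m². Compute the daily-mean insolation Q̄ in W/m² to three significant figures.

sin δ = sin 25.19° × sin 24.9° = 0.17920, so δ = +10.323°.
cos h₀ = −tan(-14.6°) tan(+10.323°) = 0.0474, h₀ = 1.5233 rad.
Bracket: h₀ sin ϕ sin δ + cos ϕ cos δ sin h₀ = 1.5233×-0.25207×0.17920 + 0.96771×0.98381×0.99887 = -0.068809 + 0.950967 = 0.882158.
Inverse-square distance factor (a/d)² = 1.0236² = 1.047757.
Q̄ = (S_0/π) × 1.047757 × [bracket] = (589/π) × 1.047757 × 0.882158 = 173.3 W/m².

Q̄ ≈ 173 W/m²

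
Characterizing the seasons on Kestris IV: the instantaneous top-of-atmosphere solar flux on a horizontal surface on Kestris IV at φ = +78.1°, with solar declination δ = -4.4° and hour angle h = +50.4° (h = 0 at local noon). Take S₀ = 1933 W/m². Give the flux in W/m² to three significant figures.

108 W/m²

cos θ_z = sin φ sin δ + cos φ cos δ cos h = -0.075070 + 0.131052 = 0.055982.
Flux = S₀ · cos θ_z = 1933 × 0.055982 = 108.2 W/m².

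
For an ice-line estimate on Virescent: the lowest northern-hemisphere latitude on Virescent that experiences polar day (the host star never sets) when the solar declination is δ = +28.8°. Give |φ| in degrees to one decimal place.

Polar day requires cos H₀ = −tan φ tan δ ≤ −1, i.e. tan φ tan δ ≥ 1.
The boundary is |tan φ| · |tan δ| = 1, so |φ| = 90° − |δ| = 90° − 28.8° = 61.2° in the northern hemisphere.

|φ| = 61.2°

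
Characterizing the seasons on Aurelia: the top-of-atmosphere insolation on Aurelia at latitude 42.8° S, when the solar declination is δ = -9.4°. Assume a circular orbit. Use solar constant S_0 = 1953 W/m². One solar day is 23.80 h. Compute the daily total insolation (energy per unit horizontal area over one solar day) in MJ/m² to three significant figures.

cos h₀ = −tan(-42.8°) tan(-9.400°) = -0.1533, h₀ = 1.7247 rad.
Bracket: h₀ sin ϕ sin δ + cos ϕ cos δ sin h₀ = 1.7247×-0.67944×-0.16333 + 0.73373×0.98657×0.98818 = 0.191395 + 0.715320 = 0.906715.
Q̄ = (S_0/π) × [bracket] = (1953/π) × 0.906715 = 563.67 W/m².
Daily total = Q̄ × 23.80 h × 3600 s/h = 563.67 × 23.80 × 3600 / 10⁶ = 48.30 MJ/m².

48.3 MJ/m²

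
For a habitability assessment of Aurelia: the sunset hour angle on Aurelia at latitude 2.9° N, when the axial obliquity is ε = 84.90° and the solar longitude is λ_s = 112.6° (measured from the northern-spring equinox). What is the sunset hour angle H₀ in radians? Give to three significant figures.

H₀ = 1.69 rad

Solar declination: sin δ = sin ε · sin λ_s = sin 84.90° × sin 112.6° = 0.91956, so δ = +66.861°.
cos H₀ = −tan φ · tan δ = −tan(+2.9°) × tan(+66.861°) = -0.1185, so H₀ = 1.6896 rad = 96.81°.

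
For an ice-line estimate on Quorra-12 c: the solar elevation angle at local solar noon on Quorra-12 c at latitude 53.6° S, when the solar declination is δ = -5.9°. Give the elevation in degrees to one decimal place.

At local noon the hour angle is zero, so the zenith angle equals |ϕ − δ| = |-53.6° − (-5.900°)| = 47.700°.
Elevation = 90° − 47.700° = 42.3°.

42.3°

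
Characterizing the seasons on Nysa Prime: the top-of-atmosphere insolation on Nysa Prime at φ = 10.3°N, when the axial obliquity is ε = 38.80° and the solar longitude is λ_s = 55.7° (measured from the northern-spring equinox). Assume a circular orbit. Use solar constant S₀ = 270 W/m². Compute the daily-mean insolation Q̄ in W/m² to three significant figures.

Q̄ ≈ 85.3 W/m²

Solar declination: sin δ = sin ε · sin λ_s = sin 38.80° × sin 55.7° = 0.51764, so δ = +31.174°.
cos H₀ = −tan(+10.3°) tan(+31.174°) = -0.1099, H₀ = 1.6810 rad.
Bracket: H₀ sin φ sin δ + cos φ cos δ sin H₀ = 1.6810×0.17880×0.51764 + 0.98389×0.85560×0.99394 = 0.155583 + 0.836715 = 0.992298.
Q̄ = (S₀/π) × [bracket] = (270/π) × 0.992298 = 85.28 W/m².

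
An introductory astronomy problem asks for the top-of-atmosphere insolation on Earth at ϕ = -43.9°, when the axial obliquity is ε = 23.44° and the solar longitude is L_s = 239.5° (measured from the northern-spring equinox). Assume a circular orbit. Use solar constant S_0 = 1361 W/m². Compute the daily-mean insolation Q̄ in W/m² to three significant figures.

Q̄ ≈ 473 W/m²

Solar declination: sin δ = sin ε · sin L_s = sin 23.44° × sin 239.5° = -0.34275, so δ = -20.044°.
cos h₀ = −tan(-43.9°) tan(-20.044°) = -0.3511, h₀ = 1.9295 rad.
Bracket: h₀ sin ϕ sin δ + cos ϕ cos δ sin h₀ = 1.9295×-0.69340×-0.34275 + 0.72055×0.93943×0.93634 = 0.458570 + 0.633814 = 1.092384.
Q̄ = (S_0/π) × [bracket] = (1361/π) × 1.092384 = 473.2 W/m².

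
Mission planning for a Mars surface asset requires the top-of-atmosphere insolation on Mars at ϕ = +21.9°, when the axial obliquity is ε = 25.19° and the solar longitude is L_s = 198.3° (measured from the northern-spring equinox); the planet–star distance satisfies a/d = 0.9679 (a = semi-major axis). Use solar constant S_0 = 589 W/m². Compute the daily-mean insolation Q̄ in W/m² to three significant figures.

Q̄ ≈ 148 W/m²

Solar declination: sin δ = sin ε · sin L_s = sin 25.19° × sin 198.3° = -0.13364, so δ = -7.680°.
cos h₀ = −tan(+21.9°) tan(-7.680°) = 0.0542, h₀ = 1.5166 rad.
Bracket: h₀ sin ϕ sin δ + cos ϕ cos δ sin h₀ = 1.5166×0.37299×-0.13364 + 0.92784×0.99103×0.99853 = -0.075597 + 0.918166 = 0.842569.
Inverse-square distance factor (a/d)² = 0.9679² = 0.936830.
Q̄ = (S_0/π) × 0.936830 × [bracket] = (589/π) × 0.936830 × 0.842569 = 148.0 W/m².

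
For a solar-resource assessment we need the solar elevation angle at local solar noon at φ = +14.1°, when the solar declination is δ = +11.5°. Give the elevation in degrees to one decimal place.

87.4°

At local noon the hour angle is zero, so the zenith angle equals |φ − δ| = |+14.1° − (+11.500°)| = 2.600°.
Elevation = 90° − 2.600° = 87.4°.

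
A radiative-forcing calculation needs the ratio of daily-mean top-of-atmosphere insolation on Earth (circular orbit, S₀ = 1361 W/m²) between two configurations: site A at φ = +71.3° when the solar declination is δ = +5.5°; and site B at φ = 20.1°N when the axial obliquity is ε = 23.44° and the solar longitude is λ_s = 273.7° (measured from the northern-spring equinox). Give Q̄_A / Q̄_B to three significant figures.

— Configuration A (φ=+71.3°):
cos H₀ = −tan(+71.3°) tan(+5.500°) = -0.2845, H₀ = 1.8593 rad.
Bracket: H₀ sin φ sin δ + cos φ cos δ sin H₀ = 1.8593×0.94721×0.09585 + 0.32061×0.99540×0.95868 = 0.168806 + 0.305949 = 0.474755.
Q̄ = (S₀/π) × [bracket] = (1361/π) × 0.474755 = 205.67 W/m².
— Configuration B (φ=+20.1°):
Solar declination: sin δ = sin ε · sin λ_s = sin 23.44° × sin 273.7° = -0.39696, so δ = -23.388°.
cos H₀ = −tan(+20.1°) tan(-23.388°) = 0.1583, H₀ = 1.4119 rad.
Bracket: H₀ sin φ sin δ + cos φ cos δ sin H₀ = 1.4119×0.34366×-0.39696 + 0.93909×0.91784×0.98740 = -0.192610 + 0.851074 = 0.658464.
Q̄ = (S₀/π) × [bracket] = (1361/π) × 0.658464 = 285.26 W/m².
Ratio Q̄_A / Q̄_B = 205.67 / 285.26 = 0.7210.

Q̄_A / Q̄_B ≈ 0.721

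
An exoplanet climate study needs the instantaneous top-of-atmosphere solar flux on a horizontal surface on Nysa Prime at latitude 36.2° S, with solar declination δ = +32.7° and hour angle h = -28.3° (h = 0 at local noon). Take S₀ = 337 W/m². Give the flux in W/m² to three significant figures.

94.0 W/m²

cos θ_z = sin φ sin δ + cos φ cos δ cos h = -0.319069 + 0.597902 = 0.278833.
Flux = S₀ · cos θ_z = 337 × 0.278833 = 93.97 W/m².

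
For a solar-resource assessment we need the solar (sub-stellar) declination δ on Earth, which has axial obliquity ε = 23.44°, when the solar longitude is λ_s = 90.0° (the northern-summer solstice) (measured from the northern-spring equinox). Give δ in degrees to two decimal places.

δ = +23.44°

sin δ = sin ε · sin λ_s = sin 23.44° × sin 90.0° = 0.397789.
δ = arcsin(0.397789) = +23.44°.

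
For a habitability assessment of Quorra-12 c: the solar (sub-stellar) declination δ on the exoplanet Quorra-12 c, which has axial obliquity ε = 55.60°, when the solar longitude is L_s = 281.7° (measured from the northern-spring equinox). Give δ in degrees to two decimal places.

sin δ = sin ε · sin L_s = sin 55.60° × sin 281.7° = -0.807970.
δ = arcsin(-0.807970) = -53.90°.

δ = -53.90°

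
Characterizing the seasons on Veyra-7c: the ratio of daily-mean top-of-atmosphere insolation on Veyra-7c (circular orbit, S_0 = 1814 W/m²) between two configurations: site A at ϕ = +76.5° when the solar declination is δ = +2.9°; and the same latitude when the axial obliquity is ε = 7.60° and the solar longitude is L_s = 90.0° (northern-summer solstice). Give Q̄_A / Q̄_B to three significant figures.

— Configuration A (ϕ=+76.5°):
cos h₀ = −tan(+76.5°) tan(+2.900°) = -0.2110, h₀ = 1.7834 rad.
Bracket: h₀ sin ϕ sin δ + cos ϕ cos δ sin h₀ = 1.7834×0.97237×0.05059 + 0.23345×0.99872×0.97748 = 0.087729 + 0.227901 = 0.315630.
Q̄ = (S_0/π) × [bracket] = (1814/π) × 0.315630 = 182.25 W/m².
— Configuration B (ϕ=+76.5°):
Solar declination: sin δ = sin ε · sin L_s = sin 7.60° × sin 90.0° = 0.13226, so δ = +7.600°.
cos h₀ = −tan(+76.5°) tan(+7.600°) = -0.5558, h₀ = 2.1601 rad.
Bracket: h₀ sin ϕ sin δ + cos ϕ cos δ sin h₀ = 2.1601×0.97237×0.13226 + 0.23345×0.99122×0.83134 = 0.277801 + 0.192372 = 0.470173.
Q̄ = (S_0/π) × [bracket] = (1814/π) × 0.470173 = 271.48 W/m².
Ratio Q̄_A / Q̄_B = 182.25 / 271.48 = 0.6713.

Q̄_A / Q̄_B ≈ 0.671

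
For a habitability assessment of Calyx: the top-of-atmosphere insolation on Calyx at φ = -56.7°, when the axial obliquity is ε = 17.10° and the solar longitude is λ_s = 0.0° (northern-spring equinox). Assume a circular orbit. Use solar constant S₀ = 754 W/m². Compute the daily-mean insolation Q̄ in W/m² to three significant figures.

Solar declination: sin δ = sin ε · sin λ_s = sin 17.10° × sin 0.0° = 0.00000, so δ = +0.000°.
cos H₀ = −tan(-56.7°) tan(+0.000°) = 0.0000, H₀ = 1.5708 rad.
Bracket: H₀ sin φ sin δ + cos φ cos δ sin H₀ = 1.5708×-0.83581×0.00000 + 0.54902×1.00000×1.00000 = -0.000000 + 0.549020 = 0.549020.
Q̄ = (S₀/π) × [bracket] = (754/π) × 0.549020 = 131.8 W/m².

Q̄ ≈ 132 W/m²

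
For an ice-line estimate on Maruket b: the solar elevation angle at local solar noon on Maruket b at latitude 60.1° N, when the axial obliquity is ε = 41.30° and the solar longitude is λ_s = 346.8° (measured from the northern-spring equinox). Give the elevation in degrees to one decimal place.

21.2°

Solar declination: sin δ = sin ε · sin λ_s = sin 41.30° × sin 346.8° = -0.15071, so δ = -8.668°.
At local noon the hour angle is zero, so the zenith angle equals |φ − δ| = |+60.1° − (-8.668°)| = 68.768°.
Elevation = 90° − 68.768° = 21.2°.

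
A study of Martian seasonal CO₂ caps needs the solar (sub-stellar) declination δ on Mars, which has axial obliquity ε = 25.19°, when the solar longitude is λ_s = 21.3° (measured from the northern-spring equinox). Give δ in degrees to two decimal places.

sin δ = sin ε · sin λ_s = sin 25.19° × sin 21.3° = 0.154607.
δ = arcsin(0.154607) = +8.89°.

δ = +8.89°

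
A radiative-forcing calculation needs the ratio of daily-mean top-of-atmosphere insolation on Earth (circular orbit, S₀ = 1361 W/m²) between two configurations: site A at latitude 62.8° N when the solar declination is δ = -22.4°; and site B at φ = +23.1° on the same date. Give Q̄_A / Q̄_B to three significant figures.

Q̄_A / Q̄_B ≈ 0.0564

— Configuration A (φ=+62.8°):
cos H₀ = −tan(+62.8°) tan(-22.400°) = 0.8020, H₀ = 0.6402 rad.
Bracket: H₀ sin φ sin δ + cos φ cos δ sin H₀ = 0.6402×0.88942×-0.38107 + 0.45710×0.92455×0.59733 = -0.216984 + 0.252439 = 0.035455.
Q̄ = (S₀/π) × [bracket] = (1361/π) × 0.035455 = 15.360 W/m².
— Configuration B (φ=+23.1°):
cos H₀ = −tan(+23.1°) tan(-22.400°) = 0.1758, H₀ = 1.3941 rad.
Bracket: H₀ sin φ sin δ + cos φ cos δ sin H₀ = 1.3941×0.39234×-0.38107 + 0.91982×0.92455×0.98442 = -0.208431 + 0.837170 = 0.628739.
Q̄ = (S₀/π) × [bracket] = (1361/π) × 0.628739 = 272.38 W/m².
Ratio Q̄_A / Q̄_B = 15.360 / 272.38 = 0.05639.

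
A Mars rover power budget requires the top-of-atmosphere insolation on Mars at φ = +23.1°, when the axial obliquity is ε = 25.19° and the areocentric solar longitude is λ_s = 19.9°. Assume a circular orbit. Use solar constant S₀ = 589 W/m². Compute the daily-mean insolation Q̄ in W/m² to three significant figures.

Q̄ ≈ 188 W/m²

sin δ = sin 25.19° × sin 19.9° = 0.14487, so δ = +8.330°.
cos H₀ = −tan(+23.1°) tan(+8.330°) = -0.0625, H₀ = 1.6333 rad.
Bracket: H₀ sin φ sin δ + cos φ cos δ sin H₀ = 1.6333×0.39234×0.14487 + 0.91982×0.98945×0.99805 = 0.092834 + 0.908341 = 1.001175.
Q̄ = (S₀/π) × [bracket] = (589/π) × 1.001175 = 187.7 W/m².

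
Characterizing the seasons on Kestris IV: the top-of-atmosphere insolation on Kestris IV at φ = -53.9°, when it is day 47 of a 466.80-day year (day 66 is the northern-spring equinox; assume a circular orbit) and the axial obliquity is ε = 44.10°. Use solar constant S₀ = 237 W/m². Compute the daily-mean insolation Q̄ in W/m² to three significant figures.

Q̄ ≈ 61.9 W/m²

Solar longitude: λ_s = 360° × (47 − 66)/466.80 = -14.653°, i.e. -14.653° + 360° = 345.347°.
sin δ = sin 44.10° × sin 345.347° = -0.17604, so δ = -10.139°.
cos H₀ = −tan(-53.9°) tan(-10.139°) = -0.2452, H₀ = 1.8186 rad.
Bracket: H₀ sin φ sin δ + cos φ cos δ sin H₀ = 1.8186×-0.80799×-0.17604 + 0.58920×0.98438×0.96946 = 0.258675 + 0.562284 = 0.820959.
Q̄ = (S₀/π) × [bracket] = (237/π) × 0.820959 = 61.93 W/m².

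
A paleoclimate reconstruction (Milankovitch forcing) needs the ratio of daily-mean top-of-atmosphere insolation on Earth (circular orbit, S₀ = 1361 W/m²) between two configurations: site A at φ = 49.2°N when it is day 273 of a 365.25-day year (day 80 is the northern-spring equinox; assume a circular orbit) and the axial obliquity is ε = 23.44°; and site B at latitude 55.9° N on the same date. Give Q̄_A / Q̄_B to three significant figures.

Q̄_A / Q̄_B ≈ 1.21

— Configuration A (φ=+49.2°):
Solar longitude: λ_s = 360° × (273 − 80)/365.25 = 190.226°.
sin δ = sin 23.44° × sin 190.226° = -0.07062, so δ = -4.050°.
cos H₀ = −tan(+49.2°) tan(-4.050°) = 0.0820, H₀ = 1.4887 rad.
Bracket: H₀ sin φ sin δ + cos φ cos δ sin H₀ = 1.4887×0.75700×-0.07062 + 0.65342×0.99750×0.99663 = -0.079585 + 0.649590 = 0.570005.
Q̄ = (S₀/π) × [bracket] = (1361/π) × 0.570005 = 246.94 W/m².
— Configuration B (φ=+55.9°):
cos H₀ = −tan(+55.9°) tan(-4.050°) = 0.1046, H₀ = 1.4660 rad.
Bracket: H₀ sin φ sin δ + cos φ cos δ sin H₀ = 1.4660×0.82806×-0.07062 + 0.56064×0.99750×0.99452 = -0.085728 + 0.556174 = 0.470446.
Q̄ = (S₀/π) × [bracket] = (1361/π) × 0.470446 = 203.81 W/m².
Ratio Q̄_A / Q̄_B = 246.94 / 203.81 = 1.212.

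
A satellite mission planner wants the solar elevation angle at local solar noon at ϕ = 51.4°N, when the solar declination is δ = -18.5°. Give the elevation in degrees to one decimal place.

20.1°

At local noon the hour angle is zero, so the zenith angle equals |ϕ − δ| = |+51.4° − (-18.500°)| = 69.900°.
Elevation = 90° − 69.900° = 20.1°.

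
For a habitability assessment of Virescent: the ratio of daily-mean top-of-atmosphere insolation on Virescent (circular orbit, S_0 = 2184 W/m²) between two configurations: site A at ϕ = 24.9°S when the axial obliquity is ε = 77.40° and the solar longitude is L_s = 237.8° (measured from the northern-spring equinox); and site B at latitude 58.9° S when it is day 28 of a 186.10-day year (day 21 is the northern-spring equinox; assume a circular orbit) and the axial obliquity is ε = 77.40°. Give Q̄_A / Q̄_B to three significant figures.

— Configuration A (ϕ=-24.9°):
Solar declination: sin δ = sin ε · sin L_s = sin 77.40° × sin 237.8° = -0.82581, so δ = -55.671°.
cos h₀ = −tan(-24.9°) tan(-55.671°) = -0.6797, h₀ = 2.3182 rad.
Bracket: h₀ sin ϕ sin δ + cos ϕ cos δ sin h₀ = 2.3182×-0.42104×-0.82581 + 0.90704×0.56394×0.73346 = 0.806036 + 0.375177 = 1.181213.
Q̄ = (S_0/π) × [bracket] = (2184/π) × 1.181213 = 821.17 W/m².
— Configuration B (ϕ=-58.9°):
Solar longitude: L_s = 360° × (28 − 21)/186.10 = 13.541°.
sin δ = sin 77.40° × sin 13.541° = 0.22850, so δ = +13.209°.
cos h₀ = −tan(-58.9°) tan(+13.209°) = 0.3891, h₀ = 1.1712 rad.
Bracket: h₀ sin ϕ sin δ + cos ϕ cos δ sin h₀ = 1.1712×-0.85627×0.22850 + 0.51653×0.97354×0.92120 = -0.229154 + 0.463237 = 0.234083.
Q̄ = (S_0/π) × [bracket] = (2184/π) × 0.234083 = 162.73 W/m².
Ratio Q̄_A / Q̄_B = 821.17 / 162.73 = 5.046.

Q̄_A / Q̄_B ≈ 5.05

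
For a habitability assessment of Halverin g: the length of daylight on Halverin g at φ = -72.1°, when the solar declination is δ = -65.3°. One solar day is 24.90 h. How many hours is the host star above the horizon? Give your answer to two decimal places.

Sunrise equation: cos H₀ = −tan φ · tan δ = -6.7313 ≤ −1, so the host star never sets (polar day) and H₀ = π.
Daylight = 2H₀/(2π) × 24.90 h = (3.1416/π) × 24.90 = 24.90 h.

24.90 h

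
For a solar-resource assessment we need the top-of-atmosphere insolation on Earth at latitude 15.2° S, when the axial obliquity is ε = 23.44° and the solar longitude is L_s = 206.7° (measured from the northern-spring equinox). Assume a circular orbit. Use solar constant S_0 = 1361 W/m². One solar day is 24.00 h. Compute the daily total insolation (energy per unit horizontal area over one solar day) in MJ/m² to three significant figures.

38.3 MJ/m²

Solar declination: sin δ = sin ε · sin L_s = sin 23.44° × sin 206.7° = -0.17873, so δ = -10.296°.
cos h₀ = −tan(-15.2°) tan(-10.296°) = -0.0494, h₀ = 1.6202 rad.
Bracket: h₀ sin ϕ sin δ + cos ϕ cos δ sin h₀ = 1.6202×-0.26219×-0.17873 + 0.96502×0.98390×0.99878 = 0.075925 + 0.948325 = 1.024250.
Q̄ = (S_0/π) × [bracket] = (1361/π) × 1.024250 = 443.73 W/m².
Daily total = Q̄ × 24.00 h × 3600 s/h = 443.73 × 24.00 × 3600 / 10⁶ = 38.34 MJ/m².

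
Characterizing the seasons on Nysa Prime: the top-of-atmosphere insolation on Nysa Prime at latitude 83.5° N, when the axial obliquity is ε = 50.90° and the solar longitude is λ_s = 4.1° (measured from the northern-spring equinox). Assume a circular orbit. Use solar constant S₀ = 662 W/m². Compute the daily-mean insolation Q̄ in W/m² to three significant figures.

Q̄ ≈ 45.0 W/m²

Solar declination: sin δ = sin ε · sin λ_s = sin 50.90° × sin 4.1° = 0.05549, so δ = +3.181°.
cos H₀ = −tan(+83.5°) tan(+3.181°) = -0.4877, H₀ = 2.0803 rad.
Bracket: H₀ sin φ sin δ + cos φ cos δ sin H₀ = 2.0803×0.99357×0.05549 + 0.11320×0.99846×0.87299 = 0.114694 + 0.098670 = 0.213364.
Q̄ = (S₀/π) × [bracket] = (662/π) × 0.213364 = 44.96 W/m².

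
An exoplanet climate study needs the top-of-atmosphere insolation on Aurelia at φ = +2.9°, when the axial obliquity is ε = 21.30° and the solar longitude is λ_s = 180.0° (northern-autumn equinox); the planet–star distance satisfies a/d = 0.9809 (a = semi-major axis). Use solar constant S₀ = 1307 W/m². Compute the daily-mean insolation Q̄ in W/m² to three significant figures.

Solar declination: sin δ = sin ε · sin λ_s = sin 21.30° × sin 180.0° = 0.00000, so δ = +0.000°.
cos H₀ = −tan(+2.9°) tan(+0.000°) = -0.0000, H₀ = 1.5708 rad.
Bracket: H₀ sin φ sin δ + cos φ cos δ sin H₀ = 1.5708×0.05059×0.00000 + 0.99872×1.00000×1.00000 = 0.000000 + 0.998720 = 0.998720.
Inverse-square distance factor (a/d)² = 0.9809² = 0.962165.
Q̄ = (S₀/π) × 0.962165 × [bracket] = (1307/π) × 0.962165 × 0.998720 = 399.8 W/m².

Q̄ ≈ 400 W/m²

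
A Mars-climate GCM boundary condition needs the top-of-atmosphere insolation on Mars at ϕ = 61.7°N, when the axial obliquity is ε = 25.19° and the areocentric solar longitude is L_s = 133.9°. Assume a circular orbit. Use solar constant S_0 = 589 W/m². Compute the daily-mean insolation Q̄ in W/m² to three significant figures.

sin δ = sin 25.19° × sin 133.9° = 0.30668, so δ = +17.859°.
cos h₀ = −tan(+61.7°) tan(+17.859°) = -0.5984, h₀ = 2.2123 rad.
Bracket: h₀ sin ϕ sin δ + cos ϕ cos δ sin h₀ = 2.2123×0.88048×0.30668 + 0.47409×0.95181×0.80119 = 0.597378 + 0.361532 = 0.958910.
Q̄ = (S_0/π) × [bracket] = (589/π) × 0.958910 = 179.8 W/m².

Q̄ ≈ 180 W/m²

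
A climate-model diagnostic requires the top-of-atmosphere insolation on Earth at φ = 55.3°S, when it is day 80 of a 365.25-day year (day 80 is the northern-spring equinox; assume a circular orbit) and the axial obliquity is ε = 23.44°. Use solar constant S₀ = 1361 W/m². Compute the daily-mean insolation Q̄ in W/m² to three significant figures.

Solar longitude: λ_s = 360° × (80 − 80)/365.25 = 0.000°.
sin δ = sin 23.44° × sin 0.000° = 0.00000, so δ = +0.000°.
cos H₀ = −tan(-55.3°) tan(+0.000°) = 0.0000, H₀ = 1.5708 rad.
Bracket: H₀ sin φ sin δ + cos φ cos δ sin H₀ = 1.5708×-0.82214×0.00000 + 0.56928×1.00000×1.00000 = -0.000000 + 0.569280 = 0.569280.
Q̄ = (S₀/π) × [bracket] = (1361/π) × 0.569280 = 246.6 W/m².

Q̄ ≈ 247 W/m²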